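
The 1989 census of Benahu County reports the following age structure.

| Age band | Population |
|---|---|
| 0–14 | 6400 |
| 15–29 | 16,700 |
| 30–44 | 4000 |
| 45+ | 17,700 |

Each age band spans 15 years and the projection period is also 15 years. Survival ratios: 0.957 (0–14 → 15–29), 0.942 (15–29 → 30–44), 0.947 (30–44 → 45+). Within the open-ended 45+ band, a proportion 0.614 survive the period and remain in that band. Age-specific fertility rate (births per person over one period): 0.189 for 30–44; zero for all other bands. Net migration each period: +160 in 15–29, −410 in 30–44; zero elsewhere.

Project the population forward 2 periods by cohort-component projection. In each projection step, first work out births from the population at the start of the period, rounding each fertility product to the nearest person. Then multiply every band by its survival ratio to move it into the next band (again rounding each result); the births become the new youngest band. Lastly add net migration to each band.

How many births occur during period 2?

Let group 1 be 0–14 through group 4 = 45+.
Period 1.
Births: 4000 * 0.189 = 756
Group 2: 6400 * 0.957 = 6125
Group 3: 16700 * 0.942 = 15731
Group 4: 4000 * 0.947 + 17700 * 0.614 = 3788 + 10868 = 14656
Net migration: Group 2 + 160 → 6285; Group 3 − 410 → 15321
Population now: 0–14=756, 15–29=6285, 30–44=15321, 45+=14656
Period 2.
Births: 15321 * 0.189 = 2896
Group 2: 756 * 0.957 = 723
Group 3: 6285 * 0.942 = 5920
Group 4: 15321 * 0.947 + 14656 * 0.614 = 14509 + 8999 = 23508
Net migration: Group 2 + 160 → 883; Group 3 − 410 → 5510
Population now: 0–14=2896, 15–29=883, 30–44=5510, 45+=23508

2896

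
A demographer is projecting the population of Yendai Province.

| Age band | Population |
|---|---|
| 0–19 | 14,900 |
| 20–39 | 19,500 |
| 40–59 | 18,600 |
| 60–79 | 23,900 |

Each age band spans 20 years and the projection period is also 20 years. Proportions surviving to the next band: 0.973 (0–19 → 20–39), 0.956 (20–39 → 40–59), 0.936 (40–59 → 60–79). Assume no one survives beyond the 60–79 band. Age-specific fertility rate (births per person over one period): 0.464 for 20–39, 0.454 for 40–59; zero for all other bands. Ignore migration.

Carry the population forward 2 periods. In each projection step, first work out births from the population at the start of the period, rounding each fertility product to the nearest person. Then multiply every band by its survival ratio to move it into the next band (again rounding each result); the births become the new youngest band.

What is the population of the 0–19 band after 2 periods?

15190

After projecting period 1:
Births: 19500 × 0.464 = 9048  |  18600 × 0.454 = 8444 ⇒ total 17492
20–39: 14900 × 0.973 = 14498
40–59: 19500 × 0.956 = 18642
60–79: 18600 × 0.936 = 17410
End of period: [17492, 14498, 18642, 17410]
After projecting period 2:
Births: 14498 × 0.464 = 6727  |  18642 × 0.454 = 8463 ⇒ total 15190
20–39: 17492 × 0.973 = 17020
40–59: 14498 × 0.956 = 13860
60–79: 18642 × 0.936 = 17449
End of period: [15190, 17020, 13860, 17449]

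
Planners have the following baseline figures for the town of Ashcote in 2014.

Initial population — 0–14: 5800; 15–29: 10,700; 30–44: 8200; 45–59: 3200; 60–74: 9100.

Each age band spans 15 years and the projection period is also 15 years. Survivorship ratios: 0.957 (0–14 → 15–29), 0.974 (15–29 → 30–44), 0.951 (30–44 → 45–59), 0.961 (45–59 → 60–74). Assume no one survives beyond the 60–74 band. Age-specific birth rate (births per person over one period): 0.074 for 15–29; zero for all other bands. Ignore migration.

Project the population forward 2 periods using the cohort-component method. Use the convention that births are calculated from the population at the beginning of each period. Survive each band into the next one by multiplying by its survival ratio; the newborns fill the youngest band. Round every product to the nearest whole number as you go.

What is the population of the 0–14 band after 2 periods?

Period 1.
Births: 10700 × 0.074 = 792
15–29: 5800 × 0.957 = 5551
30–44: 10700 × 0.974 = 10422
45–59: 8200 × 0.951 = 7798
60–74: 3200 × 0.961 = 3075
Giving 792 / 5551 / 10422 / 7798 / 3075.
Period 2.
Births: 5551 × 0.074 = 411
15–29: 792 × 0.957 = 758
30–44: 5551 × 0.974 = 5407
45–59: 10422 × 0.951 = 9911
60–74: 7798 × 0.961 = 7494
Giving 411 / 758 / 5407 / 9911 / 7494.

411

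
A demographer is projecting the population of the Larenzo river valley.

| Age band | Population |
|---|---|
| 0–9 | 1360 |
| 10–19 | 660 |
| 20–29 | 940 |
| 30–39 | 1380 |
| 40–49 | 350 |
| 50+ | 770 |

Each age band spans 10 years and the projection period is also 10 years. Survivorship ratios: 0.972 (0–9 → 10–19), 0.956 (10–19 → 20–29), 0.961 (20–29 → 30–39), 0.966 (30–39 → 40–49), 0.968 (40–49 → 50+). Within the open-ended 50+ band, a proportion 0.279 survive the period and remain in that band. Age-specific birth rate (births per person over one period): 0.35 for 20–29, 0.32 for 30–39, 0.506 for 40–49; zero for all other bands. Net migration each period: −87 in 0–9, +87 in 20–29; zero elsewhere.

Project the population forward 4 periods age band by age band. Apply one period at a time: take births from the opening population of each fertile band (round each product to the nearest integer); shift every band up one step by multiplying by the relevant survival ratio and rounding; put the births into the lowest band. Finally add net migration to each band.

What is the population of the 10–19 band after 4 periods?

1019

Period 1:
Births: 940 × 0.35 = 329  |  1380 × 0.32 = 442  |  350 × 0.506 = 177 → total 948
10–19: 1360 × 0.972 = 1322
20–29: 660 × 0.956 = 631
30–39: 940 × 0.961 = 903
40–49: 1380 × 0.966 = 1333
50+: 350 × 0.968 + 770 × 0.279 = 339 + 215 = 554
Net migration: 0–9 − 87 → 861; 20–29 + 87 → 718
End of period: [861, 1322, 718, 903, 1333, 554]
Period 2:
Births: 718 × 0.35 = 251  |  903 × 0.32 = 289  |  1333 × 0.506 = 674 → total 1214
10–19: 861 × 0.972 = 837
20–29: 1322 × 0.956 = 1264
30–39: 718 × 0.961 = 690
40–49: 903 × 0.966 = 872
50+: 1333 × 0.968 + 554 × 0.279 = 1290 + 155 = 1445
Net migration: 0–9 − 87 → 1127; 20–29 + 87 → 1351
End of period: [1127, 837, 1351, 690, 872, 1445]
Period 3:
Births: 1351 × 0.35 = 473  |  690 × 0.32 = 221  |  872 × 0.506 = 441 → total 1135
10–19: 1127 × 0.972 = 1095
20–29: 837 × 0.956 = 800
30–39: 1351 × 0.961 = 1298
40–49: 690 × 0.966 = 667
50+: 872 × 0.968 + 1445 × 0.279 = 844 + 403 = 1247
Net migration: 0–9 − 87 → 1048; 20–29 + 87 → 887
End of period: [1048, 1095, 887, 1298, 667, 1247]
Period 4:
Births: 887 × 0.35 = 310  |  1298 × 0.32 = 415  |  667 × 0.506 = 338 → total 1063
10–19: 1048 × 0.972 = 1019
20–29: 1095 × 0.956 = 1047
30–39: 887 × 0.961 = 852
40–49: 1298 × 0.966 = 1254
50+: 667 × 0.968 + 1247 × 0.279 = 646 + 348 = 994
Net migration: 0–9 − 87 → 976; 20–29 + 87 → 1134
End of period: [976, 1019, 1134, 852, 1254, 994]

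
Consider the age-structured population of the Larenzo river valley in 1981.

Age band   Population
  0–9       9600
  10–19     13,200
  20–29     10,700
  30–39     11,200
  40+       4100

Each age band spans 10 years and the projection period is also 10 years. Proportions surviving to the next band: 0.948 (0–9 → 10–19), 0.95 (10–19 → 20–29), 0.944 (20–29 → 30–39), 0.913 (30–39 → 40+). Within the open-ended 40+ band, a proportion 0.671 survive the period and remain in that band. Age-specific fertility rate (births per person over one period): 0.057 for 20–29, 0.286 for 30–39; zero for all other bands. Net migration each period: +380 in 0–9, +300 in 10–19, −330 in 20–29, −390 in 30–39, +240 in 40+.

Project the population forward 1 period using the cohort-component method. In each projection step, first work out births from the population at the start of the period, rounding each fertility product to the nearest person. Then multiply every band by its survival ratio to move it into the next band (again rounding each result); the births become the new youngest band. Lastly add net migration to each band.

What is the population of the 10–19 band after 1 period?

Period 1.
Births: 10700 × 0.057 = 610 ; 11200 × 0.286 = 3203 → 3813
10–19: 9600 × 0.948 = 9101
20–29: 13200 × 0.95 = 12540
30–39: 10700 × 0.944 = 10101
40+: 11200 × 0.913 + 4100 × 0.671 = 10226 + 2751 = 12977
Net migration: 0–9 + 380 → 4193; 10–19 + 300 → 9401; 20–29 − 330 → 12210; 30–39 − 390 → 9711; 40+ + 240 → 13217
→ [4193, 9401, 12210, 9711, 13217]

9401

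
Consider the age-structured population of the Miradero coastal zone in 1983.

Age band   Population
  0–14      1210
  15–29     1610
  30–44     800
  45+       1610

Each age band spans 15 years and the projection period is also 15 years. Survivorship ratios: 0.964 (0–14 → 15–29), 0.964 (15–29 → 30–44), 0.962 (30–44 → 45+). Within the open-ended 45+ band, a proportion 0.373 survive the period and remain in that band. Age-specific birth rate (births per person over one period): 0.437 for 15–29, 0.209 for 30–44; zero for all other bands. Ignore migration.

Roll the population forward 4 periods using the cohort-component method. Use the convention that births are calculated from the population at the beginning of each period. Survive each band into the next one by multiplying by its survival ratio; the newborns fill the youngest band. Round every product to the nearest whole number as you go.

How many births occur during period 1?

(Bands numbered youngest = 1 to oldest = 4.)
— Period 1 —
Births: 1610 × 0.437 = 704 ; 800 × 0.209 = 167 — total 871
Band 2: 1210 × 0.964 = 1166
Band 3: 1610 × 0.964 = 1552
Band 4: 800 × 0.962 + 1610 × 0.373 = 770 + 601 = 1371
Giving 871 / 1166 / 1552 / 1371.

871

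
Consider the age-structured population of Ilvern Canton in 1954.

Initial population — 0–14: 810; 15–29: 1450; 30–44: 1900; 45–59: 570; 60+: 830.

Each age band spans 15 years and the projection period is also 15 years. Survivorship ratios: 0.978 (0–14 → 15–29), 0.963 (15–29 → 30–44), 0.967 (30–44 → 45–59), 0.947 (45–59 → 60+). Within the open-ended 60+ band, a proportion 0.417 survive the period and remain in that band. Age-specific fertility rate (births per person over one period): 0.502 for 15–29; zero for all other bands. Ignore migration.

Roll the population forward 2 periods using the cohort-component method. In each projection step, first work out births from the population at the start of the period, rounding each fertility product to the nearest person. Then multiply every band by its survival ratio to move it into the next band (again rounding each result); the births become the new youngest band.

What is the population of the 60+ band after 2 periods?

2109

[period 1]
Births: 1450 * 0.502 = 728
15–29: 810 * 0.978 = 792
30–44: 1450 * 0.963 = 1396
45–59: 1900 * 0.967 = 1837
60+: 570 * 0.947 + 830 * 0.417 = 540 + 346 = 886
Population now: 0–14=728, 15–29=792, 30–44=1396, 45–59=1837, 60+=886
[period 2]
Births: 792 * 0.502 = 398
15–29: 728 * 0.978 = 712
30–44: 792 * 0.963 = 763
45–59: 1396 * 0.967 = 1350
60+: 1837 * 0.947 + 886 * 0.417 = 1740 + 369 = 2109
Population now: 0–14=398, 15–29=712, 30–44=763, 45–59=1350, 60+=2109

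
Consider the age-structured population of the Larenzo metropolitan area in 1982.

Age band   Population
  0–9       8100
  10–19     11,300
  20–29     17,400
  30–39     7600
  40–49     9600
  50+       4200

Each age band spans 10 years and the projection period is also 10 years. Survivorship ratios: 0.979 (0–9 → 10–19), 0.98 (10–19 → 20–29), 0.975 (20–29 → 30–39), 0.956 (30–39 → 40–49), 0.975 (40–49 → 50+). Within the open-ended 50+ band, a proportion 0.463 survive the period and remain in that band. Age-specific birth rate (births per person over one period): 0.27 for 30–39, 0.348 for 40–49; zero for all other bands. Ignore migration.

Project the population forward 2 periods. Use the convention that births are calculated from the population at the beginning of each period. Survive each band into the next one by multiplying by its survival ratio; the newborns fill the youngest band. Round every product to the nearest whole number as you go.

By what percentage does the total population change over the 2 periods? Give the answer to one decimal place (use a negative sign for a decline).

Period 1.
Births: 7600 × 0.27 = 2052, 9600 × 0.348 = 3341 → 5393
10–19: 8100 × 0.979 = 7930
20–29: 11300 × 0.98 = 11074
30–39: 17400 × 0.975 = 16965
40–49: 7600 × 0.956 = 7266
50+: 9600 × 0.975 + 4200 × 0.463 = 9360 + 1945 = 11305
→ [5393, 7930, 11074, 16965, 7266, 11305]
Period 2.
Births: 16965 × 0.27 = 4581, 7266 × 0.348 = 2529 → 7110
10–19: 5393 × 0.979 = 5280
20–29: 7930 × 0.98 = 7771
30–39: 11074 × 0.975 = 10797
40–49: 16965 × 0.956 = 16219
50+: 7266 × 0.975 + 11305 × 0.463 = 7084 + 5234 = 12318
→ [7110, 5280, 7771, 10797, 16219, 12318]
Total: 58200 → 59495; change = 1295; percentage change = 2.2%

2.2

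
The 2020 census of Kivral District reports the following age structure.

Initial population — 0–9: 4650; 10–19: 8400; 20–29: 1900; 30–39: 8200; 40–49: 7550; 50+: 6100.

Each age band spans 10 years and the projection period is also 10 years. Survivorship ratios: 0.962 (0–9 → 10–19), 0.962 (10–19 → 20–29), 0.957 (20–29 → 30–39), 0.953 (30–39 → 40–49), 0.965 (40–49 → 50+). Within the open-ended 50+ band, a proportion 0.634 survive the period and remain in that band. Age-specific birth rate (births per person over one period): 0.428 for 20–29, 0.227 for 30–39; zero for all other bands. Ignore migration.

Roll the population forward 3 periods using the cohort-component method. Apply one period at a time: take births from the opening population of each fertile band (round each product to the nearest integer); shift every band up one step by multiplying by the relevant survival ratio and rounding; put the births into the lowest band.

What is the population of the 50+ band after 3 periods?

10936

— Period 1 —
Births: 1900 × 0.428 = 813, 8200 × 0.227 = 1861 → 2674
10–19: 4650 × 0.962 = 4473
20–29: 8400 × 0.962 = 8081
30–39: 1900 × 0.957 = 1818
40–49: 8200 × 0.953 = 7815
50+: 7550 × 0.965 + 6100 × 0.634 = 7286 + 3867 = 11153
End of period: [2674, 4473, 8081, 1818, 7815, 11153]
— Period 2 —
Births: 8081 × 0.428 = 3459, 1818 × 0.227 = 413 → 3872
10–19: 2674 × 0.962 = 2572
20–29: 4473 × 0.962 = 4303
30–39: 8081 × 0.957 = 7734
40–49: 1818 × 0.953 = 1733
50+: 7815 × 0.965 + 11153 × 0.634 = 7541 + 7071 = 14612
End of period: [3872, 2572, 4303, 7734, 1733, 14612]
— Period 3 —
Births: 4303 × 0.428 = 1842, 7734 × 0.227 = 1756 → 3598
10–19: 3872 × 0.962 = 3725
20–29: 2572 × 0.962 = 2474
30–39: 4303 × 0.957 = 4118
40–49: 7734 × 0.953 = 7371
50+: 1733 × 0.965 + 14612 × 0.634 = 1672 + 9264 = 10936
End of period: [3598, 3725, 2474, 4118, 7371, 10936]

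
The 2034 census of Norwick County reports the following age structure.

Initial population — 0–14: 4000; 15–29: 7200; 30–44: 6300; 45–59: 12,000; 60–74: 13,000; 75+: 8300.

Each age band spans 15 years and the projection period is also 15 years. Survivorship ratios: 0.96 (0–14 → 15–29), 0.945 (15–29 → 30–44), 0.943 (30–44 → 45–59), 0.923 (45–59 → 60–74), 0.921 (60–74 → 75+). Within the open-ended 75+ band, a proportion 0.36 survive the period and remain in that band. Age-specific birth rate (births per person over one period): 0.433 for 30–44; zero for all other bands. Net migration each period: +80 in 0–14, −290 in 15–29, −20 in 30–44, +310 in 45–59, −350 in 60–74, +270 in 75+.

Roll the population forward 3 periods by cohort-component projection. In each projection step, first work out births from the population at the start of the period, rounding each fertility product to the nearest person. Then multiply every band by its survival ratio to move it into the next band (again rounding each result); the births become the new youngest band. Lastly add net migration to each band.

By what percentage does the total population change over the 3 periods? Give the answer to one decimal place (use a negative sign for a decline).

-47.7

(Bands numbered youngest = 1 to oldest = 6.)
After projecting period 1:
Births: 6300 * 0.433 = 2728
Band 2: 4000 * 0.96 = 3840
Band 3: 7200 * 0.945 = 6804
Band 4: 6300 * 0.943 = 5941
Band 5: 12000 * 0.923 = 11076
Band 6: 13000 * 0.921 + 8300 * 0.36 = 11973 + 2988 = 14961
Net migration: Band 1 + 80 → 2808; Band 2 − 290 → 3550; Band 3 − 20 → 6784; Band 4 + 310 → 6251; Band 5 − 350 → 10726; Band 6 + 270 → 15231
Giving 2808 / 3550 / 6784 / 6251 / 10726 / 15231.
After projecting period 2:
Births: 6784 * 0.433 = 2937
Band 2: 2808 * 0.96 = 2696
Band 3: 3550 * 0.945 = 3355
Band 4: 6784 * 0.943 = 6397
Band 5: 6251 * 0.923 = 5770
Band 6: 10726 * 0.921 + 15231 * 0.36 = 9879 + 5483 = 15362
Net migration: Band 1 + 80 → 3017; Band 2 − 290 → 2406; Band 3 − 20 → 3335; Band 4 + 310 → 6707; Band 5 − 350 → 5420; Band 6 + 270 → 15632
Giving 3017 / 2406 / 3335 / 6707 / 5420 / 15632.
After projecting period 3:
Births: 3335 * 0.433 = 1444
Band 2: 3017 * 0.96 = 2896
Band 3: 2406 * 0.945 = 2274
Band 4: 3335 * 0.943 = 3145
Band 5: 6707 * 0.923 = 6191
Band 6: 5420 * 0.921 + 15632 * 0.36 = 4992 + 5628 = 10620
Net migration: Band 1 + 80 → 1524; Band 2 − 290 → 2606; Band 3 − 20 → 2254; Band 4 + 310 → 3455; Band 5 − 350 → 5841; Band 6 + 270 → 10890
Giving 1524 / 2606 / 2254 / 3455 / 5841 / 10890.
Total: 50800 → 26570; change = -24230; percentage change = -47.7%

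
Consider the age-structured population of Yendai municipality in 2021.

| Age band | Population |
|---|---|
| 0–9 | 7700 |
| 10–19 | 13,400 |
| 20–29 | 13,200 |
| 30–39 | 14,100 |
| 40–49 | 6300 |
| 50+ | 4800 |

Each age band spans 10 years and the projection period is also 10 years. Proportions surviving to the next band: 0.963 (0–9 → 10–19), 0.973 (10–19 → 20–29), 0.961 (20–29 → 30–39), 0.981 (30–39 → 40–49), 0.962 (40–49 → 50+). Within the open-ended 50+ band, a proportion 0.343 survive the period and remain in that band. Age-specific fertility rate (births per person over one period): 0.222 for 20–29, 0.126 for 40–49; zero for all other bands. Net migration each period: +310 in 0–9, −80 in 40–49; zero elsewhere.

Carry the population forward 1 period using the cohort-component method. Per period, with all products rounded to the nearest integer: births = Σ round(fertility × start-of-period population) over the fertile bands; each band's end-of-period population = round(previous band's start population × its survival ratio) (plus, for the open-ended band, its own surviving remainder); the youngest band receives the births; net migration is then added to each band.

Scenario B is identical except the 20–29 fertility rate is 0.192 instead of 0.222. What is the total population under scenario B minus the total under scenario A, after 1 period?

Call the groups 1 to 6, youngest first.
Period 1.
Births: 13200 * 0.222 = 2930 ; 6300 * 0.126 = 794 → total 3724
Group 2: 7700 * 0.963 = 7415
Group 3: 13400 * 0.973 = 13038
Group 4: 13200 * 0.961 = 12685
Group 5: 14100 * 0.981 = 13832
Group 6: 6300 * 0.962 + 4800 * 0.343 = 6061 + 1646 = 7707
Net migration: Group 1 + 310 → 4034; Group 5 − 80 → 13752
→ [4034, 7415, 13038, 12685, 13752, 7707]
Scenario A total after 1 period: 58631
Scenario B projection —
Period 1.
Births: 13200 * 0.192 = 2534 ; 6300 * 0.126 = 794 → total 3328
Group 2: 7700 * 0.963 = 7415
Group 3: 13400 * 0.973 = 13038
Group 4: 13200 * 0.961 = 12685
Group 5: 14100 * 0.981 = 13832
Group 6: 6300 * 0.962 + 4800 * 0.343 = 6061 + 1646 = 7707
Net migration: Group 1 + 310 → 3638; Group 5 − 80 → 13752
→ [3638, 7415, 13038, 12685, 13752, 7707]
Scenario B total after 1 period: 58235
Difference B − A = 58235 − 58631 = -396

-396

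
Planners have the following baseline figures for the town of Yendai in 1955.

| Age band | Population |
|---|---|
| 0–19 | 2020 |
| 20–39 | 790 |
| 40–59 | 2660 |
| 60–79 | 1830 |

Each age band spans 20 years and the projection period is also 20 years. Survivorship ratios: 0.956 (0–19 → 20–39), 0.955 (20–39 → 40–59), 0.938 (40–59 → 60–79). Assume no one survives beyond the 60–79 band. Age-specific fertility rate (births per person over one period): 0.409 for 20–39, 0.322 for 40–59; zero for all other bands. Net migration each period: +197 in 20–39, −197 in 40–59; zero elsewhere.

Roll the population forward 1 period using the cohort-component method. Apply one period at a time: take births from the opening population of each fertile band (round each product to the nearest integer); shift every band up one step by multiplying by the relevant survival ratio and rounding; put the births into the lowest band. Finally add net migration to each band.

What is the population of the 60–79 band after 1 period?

2495

Period 1:
Births: 790 × 0.409 = 323  |  2660 × 0.322 = 857 → total 1180
20–39: 2020 × 0.956 = 1931
40–59: 790 × 0.955 = 754
60–79: 2660 × 0.938 = 2495
Net migration: 20–39 + 197 → 2128; 40–59 − 197 → 557
End of period: [1180, 2128, 557, 2495]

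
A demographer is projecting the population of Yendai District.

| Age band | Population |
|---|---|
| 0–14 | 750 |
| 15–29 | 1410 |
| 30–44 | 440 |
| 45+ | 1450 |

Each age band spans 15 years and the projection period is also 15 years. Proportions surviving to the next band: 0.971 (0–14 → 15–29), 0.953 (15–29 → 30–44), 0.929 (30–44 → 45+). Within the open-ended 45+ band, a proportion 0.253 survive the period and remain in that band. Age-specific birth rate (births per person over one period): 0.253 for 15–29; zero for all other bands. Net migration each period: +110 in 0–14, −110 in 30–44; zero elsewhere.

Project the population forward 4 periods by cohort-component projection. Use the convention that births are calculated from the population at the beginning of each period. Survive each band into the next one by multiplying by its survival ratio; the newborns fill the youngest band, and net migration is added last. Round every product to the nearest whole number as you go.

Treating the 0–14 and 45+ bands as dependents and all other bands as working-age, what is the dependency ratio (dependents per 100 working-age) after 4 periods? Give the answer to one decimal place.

185.3

After projecting period 1:
Births: 1410 × 0.253 = 357
15–29: 750 × 0.971 = 728
30–44: 1410 × 0.953 = 1344
45+: 440 × 0.929 + 1450 × 0.253 = 409 + 367 = 776
Net migration: 0–14 + 110 → 467; 30–44 − 110 → 1234
End of period: [467, 728, 1234, 776]
After projecting period 2:
Births: 728 × 0.253 = 184
15–29: 467 × 0.971 = 453
30–44: 728 × 0.953 = 694
45+: 1234 × 0.929 + 776 × 0.253 = 1146 + 196 = 1342
Net migration: 0–14 + 110 → 294; 30–44 − 110 → 584
End of period: [294, 453, 584, 1342]
After projecting period 3:
Births: 453 × 0.253 = 115
15–29: 294 × 0.971 = 285
30–44: 453 × 0.953 = 432
45+: 584 × 0.929 + 1342 × 0.253 = 543 + 340 = 883
Net migration: 0–14 + 110 → 225; 30–44 − 110 → 322
End of period: [225, 285, 322, 883]
After projecting period 4:
Births: 285 × 0.253 = 72
15–29: 225 × 0.971 = 218
30–44: 285 × 0.953 = 272
45+: 322 × 0.929 + 883 × 0.253 = 299 + 223 = 522
Net migration: 0–14 + 110 → 182; 30–44 − 110 → 162
End of period: [182, 218, 162, 522]
Dependents (band 0–14 + band 45+) = 182 + 522 = 704; working-age = 380; ratio = 704/380 × 100 = 185.3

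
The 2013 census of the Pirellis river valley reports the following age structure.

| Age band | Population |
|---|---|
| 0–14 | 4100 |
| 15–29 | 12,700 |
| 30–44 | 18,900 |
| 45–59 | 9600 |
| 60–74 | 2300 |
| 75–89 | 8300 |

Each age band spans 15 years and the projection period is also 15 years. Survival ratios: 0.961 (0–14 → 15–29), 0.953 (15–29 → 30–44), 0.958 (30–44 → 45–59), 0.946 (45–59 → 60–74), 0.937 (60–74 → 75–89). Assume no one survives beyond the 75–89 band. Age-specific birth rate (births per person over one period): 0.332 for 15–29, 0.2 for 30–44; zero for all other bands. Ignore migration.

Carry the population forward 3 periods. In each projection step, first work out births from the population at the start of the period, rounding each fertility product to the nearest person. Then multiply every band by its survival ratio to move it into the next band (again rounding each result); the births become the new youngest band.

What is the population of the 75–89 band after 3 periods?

16049

(Groups numbered youngest = 1 to oldest = 6.)
[period 1]
Births: 12700 * 0.332 = 4216  |  18900 * 0.2 = 3780 ⇒ total 7996
Group 2: 4100 * 0.961 = 3940
Group 3: 12700 * 0.953 = 12103
Group 4: 18900 * 0.958 = 18106
Group 5: 9600 * 0.946 = 9082
Group 6: 2300 * 0.937 = 2155
Giving 7996 / 3940 / 12103 / 18106 / 9082 / 2155.
[period 2]
Births: 3940 * 0.332 = 1308  |  12103 * 0.2 = 2421 ⇒ total 3729
Group 2: 7996 * 0.961 = 7684
Group 3: 3940 * 0.953 = 3755
Group 4: 12103 * 0.958 = 11595
Group 5: 18106 * 0.946 = 17128
Group 6: 9082 * 0.937 = 8510
Giving 3729 / 7684 / 3755 / 11595 / 17128 / 8510.
[period 3]
Births: 7684 * 0.332 = 2551  |  3755 * 0.2 = 751 ⇒ total 3302
Group 2: 3729 * 0.961 = 3584
Group 3: 7684 * 0.953 = 7323
Group 4: 3755 * 0.958 = 3597
Group 5: 11595 * 0.946 = 10969
Group 6: 17128 * 0.937 = 16049
Giving 3302 / 3584 / 7323 / 3597 / 10969 / 16049.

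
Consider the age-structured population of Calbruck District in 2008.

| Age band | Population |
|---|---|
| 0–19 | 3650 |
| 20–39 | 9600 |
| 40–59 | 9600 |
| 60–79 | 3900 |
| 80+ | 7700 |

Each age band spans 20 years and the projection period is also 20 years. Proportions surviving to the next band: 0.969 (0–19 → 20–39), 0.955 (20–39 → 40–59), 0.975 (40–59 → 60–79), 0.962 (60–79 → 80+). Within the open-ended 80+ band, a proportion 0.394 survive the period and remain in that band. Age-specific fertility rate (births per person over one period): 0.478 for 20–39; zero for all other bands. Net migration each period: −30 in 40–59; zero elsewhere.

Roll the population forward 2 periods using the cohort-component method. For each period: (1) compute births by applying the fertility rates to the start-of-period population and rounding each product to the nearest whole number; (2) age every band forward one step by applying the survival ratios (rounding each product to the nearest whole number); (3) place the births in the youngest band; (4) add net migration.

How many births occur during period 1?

Call the groups 1 to 5, youngest first.
Period 1:
Births: 9600 × 0.478 = 4589
Group 2: 3650 × 0.969 = 3537
Group 3: 9600 × 0.955 = 9168
Group 4: 9600 × 0.975 = 9360
Group 5: 3900 × 0.962 + 7700 × 0.394 = 3752 + 3034 = 6786
Net migration: Group 3 − 30 → 9138
Giving 4589 / 3537 / 9138 / 9360 / 6786.

4589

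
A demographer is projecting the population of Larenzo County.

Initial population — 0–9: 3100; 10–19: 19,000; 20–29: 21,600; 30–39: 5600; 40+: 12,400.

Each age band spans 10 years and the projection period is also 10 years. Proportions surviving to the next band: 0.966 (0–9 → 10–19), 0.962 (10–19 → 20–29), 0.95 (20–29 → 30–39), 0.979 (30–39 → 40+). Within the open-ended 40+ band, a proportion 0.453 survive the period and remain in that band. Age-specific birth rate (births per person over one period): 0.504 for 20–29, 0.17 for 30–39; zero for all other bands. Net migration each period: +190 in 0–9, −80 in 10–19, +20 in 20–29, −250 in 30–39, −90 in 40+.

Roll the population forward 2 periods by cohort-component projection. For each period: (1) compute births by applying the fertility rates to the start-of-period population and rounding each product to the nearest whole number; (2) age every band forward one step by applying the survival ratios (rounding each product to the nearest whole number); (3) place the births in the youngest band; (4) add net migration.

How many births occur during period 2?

Numbering the bands 1..5 from youngest to oldest:
After projecting period 1:
Births: 21600 × 0.504 = 10886  |  5600 × 0.17 = 952 — total 11838
Band 2: 3100 × 0.966 = 2995
Band 3: 19000 × 0.962 = 18278
Band 4: 21600 × 0.95 = 20520
Band 5: 5600 × 0.979 + 12400 × 0.453 = 5482 + 5617 = 11099
Net migration: Band 1 + 190 → 12028; Band 2 − 80 → 2915; Band 3 + 20 → 18298; Band 4 − 250 → 20270; Band 5 − 90 → 11009
→ [12028, 2915, 18298, 20270, 11009]
After projecting period 2:
Births: 18298 × 0.504 = 9222  |  20270 × 0.17 = 3446 — total 12668
Band 2: 12028 × 0.966 = 11619
Band 3: 2915 × 0.962 = 2804
Band 4: 18298 × 0.95 = 17383
Band 5: 20270 × 0.979 + 11009 × 0.453 = 19844 + 4987 = 24831
Net migration: Band 1 + 190 → 12858; Band 2 − 80 → 11539; Band 3 + 20 → 2824; Band 4 − 250 → 17133; Band 5 − 90 → 24741
→ [12858, 11539, 2824, 17133, 24741]

12668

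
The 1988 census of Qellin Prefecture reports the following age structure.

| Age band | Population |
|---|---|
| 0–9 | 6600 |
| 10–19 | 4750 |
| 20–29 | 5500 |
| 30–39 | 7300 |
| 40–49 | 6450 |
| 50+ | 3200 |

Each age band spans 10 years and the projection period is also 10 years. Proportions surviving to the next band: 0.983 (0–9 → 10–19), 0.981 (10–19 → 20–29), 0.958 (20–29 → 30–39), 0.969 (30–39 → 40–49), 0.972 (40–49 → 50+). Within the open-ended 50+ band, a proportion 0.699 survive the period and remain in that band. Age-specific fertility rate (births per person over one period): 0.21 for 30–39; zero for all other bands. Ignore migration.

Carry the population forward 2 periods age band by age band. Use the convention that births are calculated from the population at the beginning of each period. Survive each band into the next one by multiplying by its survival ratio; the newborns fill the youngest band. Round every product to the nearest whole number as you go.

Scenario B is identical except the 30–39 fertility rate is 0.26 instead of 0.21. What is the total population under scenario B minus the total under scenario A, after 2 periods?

Numbering the groups 1..6 from youngest to oldest:
Period 1.
Births: 7300 * 0.21 = 1533
Group 2: 6600 * 0.983 = 6488
Group 3: 4750 * 0.981 = 4660
Group 4: 5500 * 0.958 = 5269
Group 5: 7300 * 0.969 = 7074
Group 6: 6450 * 0.972 + 3200 * 0.699 = 6269 + 2237 = 8506
Population now: 0–9=1533, 10–19=6488, 20–29=4660, 30–39=5269, 40–49=7074, 50+=8506
Period 2.
Births: 5269 * 0.21 = 1106
Group 2: 1533 * 0.983 = 1507
Group 3: 6488 * 0.981 = 6365
Group 4: 4660 * 0.958 = 4464
Group 5: 5269 * 0.969 = 5106
Group 6: 7074 * 0.972 + 8506 * 0.699 = 6876 + 5946 = 12822
Population now: 0–9=1106, 10–19=1507, 20–29=6365, 30–39=4464, 40–49=5106, 50+=12822
Scenario A total after 2 periods: 31370
Scenario B projection —
Period 1.
Births: 7300 * 0.26 = 1898
Group 2: 6600 * 0.983 = 6488
Group 3: 4750 * 0.981 = 4660
Group 4: 5500 * 0.958 = 5269
Group 5: 7300 * 0.969 = 7074
Group 6: 6450 * 0.972 + 3200 * 0.699 = 6269 + 2237 = 8506
Population now: 0–9=1898, 10–19=6488, 20–29=4660, 30–39=5269, 40–49=7074, 50+=8506
Period 2.
Births: 5269 * 0.26 = 1370
Group 2: 1898 * 0.983 = 1866
Group 3: 6488 * 0.981 = 6365
Group 4: 4660 * 0.958 = 4464
Group 5: 5269 * 0.969 = 5106
Group 6: 7074 * 0.972 + 8506 * 0.699 = 6876 + 5946 = 12822
Population now: 0–9=1370, 10–19=1866, 20–29=6365, 30–39=4464, 40–49=5106, 50+=12822
Scenario B total after 2 periods: 31993
Difference B − A = 31993 − 31370 = 623

623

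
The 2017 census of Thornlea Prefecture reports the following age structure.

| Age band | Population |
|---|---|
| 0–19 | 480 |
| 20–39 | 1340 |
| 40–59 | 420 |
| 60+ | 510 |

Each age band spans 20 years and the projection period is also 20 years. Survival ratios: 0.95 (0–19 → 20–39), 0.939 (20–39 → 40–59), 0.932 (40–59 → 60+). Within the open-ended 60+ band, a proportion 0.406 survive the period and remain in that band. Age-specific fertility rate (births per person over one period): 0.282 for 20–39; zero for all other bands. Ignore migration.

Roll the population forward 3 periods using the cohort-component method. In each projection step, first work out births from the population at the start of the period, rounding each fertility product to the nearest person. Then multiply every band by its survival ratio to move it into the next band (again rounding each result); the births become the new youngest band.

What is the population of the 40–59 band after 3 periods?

337

Numbering the groups 1..4 from youngest to oldest:
Period 1:
Births: 1340 × 0.282 = 378
Group 2: 480 × 0.95 = 456
Group 3: 1340 × 0.939 = 1258
Group 4: 420 × 0.932 + 510 × 0.406 = 391 + 207 = 598
End of period: [378, 456, 1258, 598]
Period 2:
Births: 456 × 0.282 = 129
Group 2: 378 × 0.95 = 359
Group 3: 456 × 0.939 = 428
Group 4: 1258 × 0.932 + 598 × 0.406 = 1172 + 243 = 1415
End of period: [129, 359, 428, 1415]
Period 3:
Births: 359 × 0.282 = 101
Group 2: 129 × 0.95 = 123
Group 3: 359 × 0.939 = 337
Group 4: 428 × 0.932 + 1415 × 0.406 = 399 + 574 = 973
End of period: [101, 123, 337, 973]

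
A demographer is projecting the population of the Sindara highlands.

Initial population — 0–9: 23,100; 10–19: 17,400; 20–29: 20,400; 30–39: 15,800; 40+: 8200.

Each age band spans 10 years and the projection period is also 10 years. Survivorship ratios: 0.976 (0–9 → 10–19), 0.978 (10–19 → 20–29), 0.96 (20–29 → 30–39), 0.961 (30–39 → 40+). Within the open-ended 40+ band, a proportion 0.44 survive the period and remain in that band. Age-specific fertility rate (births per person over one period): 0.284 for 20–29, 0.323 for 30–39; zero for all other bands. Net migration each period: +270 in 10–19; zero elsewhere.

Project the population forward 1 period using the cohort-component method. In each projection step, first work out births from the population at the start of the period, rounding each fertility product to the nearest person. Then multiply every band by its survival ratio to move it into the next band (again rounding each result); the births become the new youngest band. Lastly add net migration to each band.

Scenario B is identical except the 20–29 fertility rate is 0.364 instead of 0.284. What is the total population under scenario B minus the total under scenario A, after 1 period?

Call the bands 1 to 5, youngest first.
[period 1]
Births: 20400 * 0.284 = 5794  |  15800 * 0.323 = 5103 → total 10897
Band 2: 23100 * 0.976 = 22546
Band 3: 17400 * 0.978 = 17017
Band 4: 20400 * 0.96 = 19584
Band 5: 15800 * 0.961 + 8200 * 0.44 = 15184 + 3608 = 18792
Net migration: Band 2 + 270 → 22816
End of period: [10897, 22816, 17017, 19584, 18792]
Scenario A total after 1 period: 89106
Scenario B projection —
[period 1]
Births: 20400 * 0.364 = 7426  |  15800 * 0.323 = 5103 → total 12529
Band 2: 23100 * 0.976 = 22546
Band 3: 17400 * 0.978 = 17017
Band 4: 20400 * 0.96 = 19584
Band 5: 15800 * 0.961 + 8200 * 0.44 = 15184 + 3608 = 18792
Net migration: Band 2 + 270 → 22816
End of period: [12529, 22816, 17017, 19584, 18792]
Scenario B total after 1 period: 90738
Difference B − A = 90738 − 89106 = 1632

1632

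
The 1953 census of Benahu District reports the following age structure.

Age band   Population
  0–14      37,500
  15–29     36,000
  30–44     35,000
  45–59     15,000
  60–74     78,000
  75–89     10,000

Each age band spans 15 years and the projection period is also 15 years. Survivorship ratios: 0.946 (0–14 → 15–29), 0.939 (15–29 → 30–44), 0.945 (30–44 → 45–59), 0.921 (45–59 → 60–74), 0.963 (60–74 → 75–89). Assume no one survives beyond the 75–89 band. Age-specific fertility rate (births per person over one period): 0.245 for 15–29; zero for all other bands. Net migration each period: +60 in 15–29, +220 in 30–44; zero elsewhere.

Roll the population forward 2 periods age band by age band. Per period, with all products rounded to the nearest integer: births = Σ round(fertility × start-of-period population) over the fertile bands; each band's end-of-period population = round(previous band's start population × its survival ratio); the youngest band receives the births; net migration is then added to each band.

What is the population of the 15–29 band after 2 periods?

8404

Numbering the bands 1..6 from youngest to oldest:
— Period 1 —
Births: 36000 * 0.245 = 8820
Band 2: 37500 * 0.946 = 35475
Band 3: 36000 * 0.939 = 33804
Band 4: 35000 * 0.945 = 33075
Band 5: 15000 * 0.921 = 13815
Band 6: 78000 * 0.963 = 75114
Net migration: Band 2 + 60 → 35535; Band 3 + 220 → 34024
End of period: [8820, 35535, 34024, 33075, 13815, 75114]
— Period 2 —
Births: 35535 * 0.245 = 8706
Band 2: 8820 * 0.946 = 8344
Band 3: 35535 * 0.939 = 33367
Band 4: 34024 * 0.945 = 32153
Band 5: 33075 * 0.921 = 30462
Band 6: 13815 * 0.963 = 13304
Net migration: Band 2 + 60 → 8404; Band 3 + 220 → 33587
End of period: [8706, 8404, 33587, 32153, 30462, 13304]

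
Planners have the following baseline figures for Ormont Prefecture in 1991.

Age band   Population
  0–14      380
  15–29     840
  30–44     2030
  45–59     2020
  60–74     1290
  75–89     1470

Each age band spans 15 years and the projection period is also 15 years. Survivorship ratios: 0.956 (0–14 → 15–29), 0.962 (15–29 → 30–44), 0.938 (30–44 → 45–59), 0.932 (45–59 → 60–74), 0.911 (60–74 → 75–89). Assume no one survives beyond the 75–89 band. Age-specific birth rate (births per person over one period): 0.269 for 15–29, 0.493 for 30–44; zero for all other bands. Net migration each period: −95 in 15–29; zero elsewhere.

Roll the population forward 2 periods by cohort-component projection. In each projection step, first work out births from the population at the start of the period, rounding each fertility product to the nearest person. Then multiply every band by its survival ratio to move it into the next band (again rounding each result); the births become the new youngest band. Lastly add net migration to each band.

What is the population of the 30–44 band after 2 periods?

258

(Groups numbered youngest = 1 to oldest = 6.)
— Period 1 —
Births: 840 × 0.269 = 226, 2030 × 0.493 = 1001 — total 1227
Group 2: 380 × 0.956 = 363
Group 3: 840 × 0.962 = 808
Group 4: 2030 × 0.938 = 1904
Group 5: 2020 × 0.932 = 1883
Group 6: 1290 × 0.911 = 1175
Net migration: Group 2 − 95 → 268
Giving 1227 / 268 / 808 / 1904 / 1883 / 1175.
— Period 2 —
Births: 268 × 0.269 = 72, 808 × 0.493 = 398 — total 470
Group 2: 1227 × 0.956 = 1173
Group 3: 268 × 0.962 = 258
Group 4: 808 × 0.938 = 758
Group 5: 1904 × 0.932 = 1775
Group 6: 1883 × 0.911 = 1715
Net migration: Group 2 − 95 → 1078
Giving 470 / 1078 / 258 / 758 / 1775 / 1715.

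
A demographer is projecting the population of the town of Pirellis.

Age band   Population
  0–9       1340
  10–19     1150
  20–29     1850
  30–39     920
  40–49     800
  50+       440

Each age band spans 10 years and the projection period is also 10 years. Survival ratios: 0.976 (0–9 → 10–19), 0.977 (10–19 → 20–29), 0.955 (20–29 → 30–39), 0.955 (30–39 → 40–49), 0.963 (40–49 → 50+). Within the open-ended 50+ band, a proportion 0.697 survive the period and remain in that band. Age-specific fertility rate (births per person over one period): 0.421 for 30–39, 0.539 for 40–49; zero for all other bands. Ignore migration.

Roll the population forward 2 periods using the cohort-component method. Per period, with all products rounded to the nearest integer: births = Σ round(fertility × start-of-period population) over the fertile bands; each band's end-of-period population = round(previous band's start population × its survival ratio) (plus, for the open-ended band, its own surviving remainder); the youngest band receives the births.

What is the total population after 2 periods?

7651

[period 1]
Births: 920 * 0.421 = 387  |  800 * 0.539 = 431 → 818
10–19: 1340 * 0.976 = 1308
20–29: 1150 * 0.977 = 1124
30–39: 1850 * 0.955 = 1767
40–49: 920 * 0.955 = 879
50+: 800 * 0.963 + 440 * 0.697 = 770 + 307 = 1077
End of period: [818, 1308, 1124, 1767, 879, 1077]
[period 2]
Births: 1767 * 0.421 = 744  |  879 * 0.539 = 474 → 1218
10–19: 818 * 0.976 = 798
20–29: 1308 * 0.977 = 1278
30–39: 1124 * 0.955 = 1073
40–49: 1767 * 0.955 = 1687
50+: 879 * 0.963 + 1077 * 0.697 = 846 + 751 = 1597
End of period: [1218, 798, 1278, 1073, 1687, 1597]
Total after period 2: 1218 + 798 + 1278 + 1073 + 1687 + 1597 = 7651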